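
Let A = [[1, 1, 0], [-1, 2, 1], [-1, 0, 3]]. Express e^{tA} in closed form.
A has Jordan form J = [[2, 1, 0], [0, 2, 1], [0, 0, 2]] with A = PJP^{-1}, so e^{tA} = P e^{tJ} P^{-1}.

For a Jordan block J_k(λ), e^{tJ_k(λ)} = e^{λt} · (I + tN + t^2 N^2/2! + ... + t^{k-1} N^{k-1}/(k-1)!) where N is the nilpotent superdiagonal part.

Assembling the blocks and conjugating back gives the entries of e^{tA} as shown above.

e^{tA} = [[(1 - t)*e^{2*t}, t*(2 - t)*e^{2*t}/2, t^2*e^{2*t}/2], [-t*e^{2*t}, (2 - t^2)*e^{2*t}/2, t*(t + 2)*e^{2*t}/2], [-t*e^{2*t}, -t^2*e^{2*t}/2, (t^2/2 + t + 1)*e^{2*t}]]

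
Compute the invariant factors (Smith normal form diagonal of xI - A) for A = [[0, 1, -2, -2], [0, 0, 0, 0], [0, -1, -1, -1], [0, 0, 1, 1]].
x, x^3

The Jordan structure of A has elementary divisors x^3, x. Arranging the block sizes at each eigenvalue in decreasing order and taking row products gives the invariant factors.

Invariant factors (smallest first, each dividing the next): x, x^3.

Check: the last factor x^3 is the minimal polynomial, and the product x^4 is the characteristic polynomial.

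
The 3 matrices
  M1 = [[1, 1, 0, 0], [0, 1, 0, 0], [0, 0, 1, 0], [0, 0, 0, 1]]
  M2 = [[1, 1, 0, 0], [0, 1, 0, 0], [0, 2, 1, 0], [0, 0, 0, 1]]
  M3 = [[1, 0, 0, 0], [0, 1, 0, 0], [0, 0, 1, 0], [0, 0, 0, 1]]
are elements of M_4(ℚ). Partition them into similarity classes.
Characteristic polynomials: χ_{M1} = (x - 1)^4, χ_{M2} = (x - 1)^4, χ_{M3} = (x - 1)^4.

{M1, M2}: invariant factors x - 1, x - 1, (x - 1)^2.

{M3}: invariant factors x - 1, x - 1, x - 1, x - 1.

Matrices are similar if and only if their invariant-factor lists agree; the partition into similarity classes is {M1, M2}, {M3}.

2 classes: {M1, M2}, {M3}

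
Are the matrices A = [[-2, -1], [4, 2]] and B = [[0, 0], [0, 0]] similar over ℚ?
Both have characteristic polynomial x^2, but the minimal polynomial of A is x^2 while the minimal polynomial of B is x. The minimal polynomial is a similarity invariant, so A and B are not similar.

No.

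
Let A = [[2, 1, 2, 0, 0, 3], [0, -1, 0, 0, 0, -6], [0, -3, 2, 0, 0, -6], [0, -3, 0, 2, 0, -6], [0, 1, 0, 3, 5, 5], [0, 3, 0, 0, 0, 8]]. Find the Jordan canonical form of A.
The characteristic polynomial is det(xI - A) = (x - 5)^2(x - 2)^4, so the eigenvalues are 2 (algebraic multiplicity 4), 5 (algebraic multiplicity 2).

For λ = 2: rank(A - 2I) = 3, rank((A - 2I)^2) = 2. The eigenspace has dimension 6 - 3 = 3, so there are 3 Jordan blocks; the rank sequence gives block sizes [2, 1, 1].

For λ = 5: rank(A - 5I) = 5, rank((A - 5I)^2) = 4. The eigenspace has dimension 6 - 5 = 1, so there is 1 Jordan block; the rank sequence gives block sizes [2].

Assembling the blocks gives the Jordan form J above.

J = [[2, 1, 0, 0, 0, 0], [0, 2, 0, 0, 0, 0], [0, 0, 2, 0, 0, 0], [0, 0, 0, 2, 0, 0], [0, 0, 0, 0, 5, 1], [0, 0, 0, 0, 0, 5]]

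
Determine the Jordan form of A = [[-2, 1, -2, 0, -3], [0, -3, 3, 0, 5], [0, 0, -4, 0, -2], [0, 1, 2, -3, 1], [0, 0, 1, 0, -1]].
The characteristic polynomial is det(xI - A) = (x + 2)^2(x + 3)^3, so the eigenvalues are -3 (algebraic multiplicity 3), -2 (algebraic multiplicity 2).

For λ = -3: rank(A + 3I) = 4, rank((A + 3I)^2) = 3, rank((A + 3I)^3) = 2. The eigenspace has dimension 5 - 4 = 1, so there is 1 Jordan block; the rank sequence gives block sizes [3].

For λ = -2: rank(A + 2I) = 4, rank((A + 2I)^2) = 3. The eigenspace has dimension 5 - 4 = 1, so there is 1 Jordan block; the rank sequence gives block sizes [2].

Assembling the blocks gives the Jordan form J above.

J = [[-3, 1, 0, 0, 0], [0, -3, 1, 0, 0], [0, 0, -3, 0, 0], [0, 0, 0, -2, 1], [0, 0, 0, 0, -2]]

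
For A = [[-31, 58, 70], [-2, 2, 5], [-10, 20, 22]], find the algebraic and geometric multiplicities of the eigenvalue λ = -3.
algebraic multiplicity 1, geometric multiplicity 1

The characteristic polynomial is (x + 2)^2(x + 3), so the factor x + 3 appears with exponent 1: the algebraic multiplicity is 1.

rank(A + 3I) = 2, so the eigenspace has dimension 3 - 2 = 1: the geometric multiplicity is 1.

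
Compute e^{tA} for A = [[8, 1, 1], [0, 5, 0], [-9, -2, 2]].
e^{tA} = [[(3*t + 1)*e^{5*t}, t*(t + 2)*e^{5*t}/2, t*e^{5*t}], [0, e^{5*t}, 0], [-9*t*e^{5*t}, t*(-3*t - 4)*e^{5*t}/2, (1 - 3*t)*e^{5*t}]]

A has Jordan form J = [[5, 1, 0], [0, 5, 1], [0, 0, 5]] with A = PJP^{-1}, so e^{tA} = P e^{tJ} P^{-1}.

For a Jordan block J_k(λ), e^{tJ_k(λ)} = e^{λt} · (I + tN + t^2 N^2/2! + ... + t^{k-1} N^{k-1}/(k-1)!) where N is the nilpotent superdiagonal part.

Assembling the blocks and conjugating back gives the entries of e^{tA} as shown above.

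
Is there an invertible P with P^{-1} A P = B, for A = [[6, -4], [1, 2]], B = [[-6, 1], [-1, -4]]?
trace(A) = 8 but trace(B) = -10. The trace is a similarity invariant, so A and B are not similar.

No.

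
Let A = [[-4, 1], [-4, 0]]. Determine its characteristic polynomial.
χ_A(x) = (x + 2)^2

xI - A = [[x + 4, -1], [4, x]].

Expanding det(xI - A) along the first row:
det(xI - A) = + (x + 4)·det([[x]]) - (-1)·det([[4]]).

Evaluating gives χ_A(x) = x^2 + 4x + 4 = (x + 2)^2.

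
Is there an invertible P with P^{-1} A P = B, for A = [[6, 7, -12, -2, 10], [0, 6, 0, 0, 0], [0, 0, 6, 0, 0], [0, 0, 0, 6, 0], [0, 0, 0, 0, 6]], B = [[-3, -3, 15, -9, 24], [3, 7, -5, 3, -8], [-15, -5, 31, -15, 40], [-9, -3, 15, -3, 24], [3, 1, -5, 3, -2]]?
Two matrices over a field are similar if and only if they have the same invariant factors.

Both A and B have characteristic polynomial (x - 6)^5 and minimal polynomial (x - 6)^2. Computing further, both have invariant factors x - 6, x - 6, x - 6, (x - 6)^2. Hence A and B are similar.

Yes.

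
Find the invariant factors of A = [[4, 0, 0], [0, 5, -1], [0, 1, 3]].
The Jordan structure of A has elementary divisors (x - 4)^2, (x - 4). Arranging the block sizes at each eigenvalue in decreasing order and taking row products gives the invariant factors.

Invariant factors (smallest first, each dividing the next): x - 4, (x - 4)^2.

Check: the last factor (x - 4)^2 is the minimal polynomial, and the product (x - 4)^3 is the characteristic polynomial.

x - 4, (x - 4)^2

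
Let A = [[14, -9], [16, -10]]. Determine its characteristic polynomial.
xI - A = [[x - 14, 9], [-16, x + 10]].

Expanding det(xI - A) along the first row:
det(xI - A) = + (x - 14)·det([[x + 10]]) - (9)·det([[-16]]).

Evaluating gives χ_A(x) = x^2 - 4x + 4 = (x - 2)^2.

χ_A(x) = (x - 2)^2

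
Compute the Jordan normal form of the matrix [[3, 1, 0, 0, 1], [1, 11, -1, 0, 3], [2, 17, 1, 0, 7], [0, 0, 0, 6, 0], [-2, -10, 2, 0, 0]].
The characteristic polynomial is det(xI - A) = (x - 6)^2(x - 3)^3, so the eigenvalues are 3 (algebraic multiplicity 3), 6 (algebraic multiplicity 2).

For λ = 3: rank(A - 3I) = 4, rank((A - 3I)^2) = 3, rank((A - 3I)^3) = 2. The eigenspace has dimension 5 - 4 = 1, so there is 1 Jordan block; the rank sequence gives block sizes [3].

For λ = 6: rank(A - 6I) = 3. The eigenspace has dimension 5 - 3 = 2, so there are 2 Jordan blocks; the rank sequence gives block sizes [1, 1].

Assembling the blocks gives the Jordan form J above.

J = [[3, 1, 0, 0, 0], [0, 3, 1, 0, 0], [0, 0, 3, 0, 0], [0, 0, 0, 6, 0], [0, 0, 0, 0, 6]]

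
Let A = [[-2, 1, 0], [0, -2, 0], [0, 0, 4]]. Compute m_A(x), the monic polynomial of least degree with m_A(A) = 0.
The characteristic polynomial factors as (x - 4)(x + 2)^2. The minimal polynomial is ∏(x - λ)^{k_λ} where k_λ is the size of the largest Jordan block at λ.

For λ = -2: rank(A + 2I) = 2, and the largest Jordan block has size 2 (the smallest k with rank((A + 2I)^k) = rank((A + 2I)^(k+1))).
For λ = 4: rank(A - 4I) = 2, and the largest Jordan block has size 1 (the smallest k with rank((A - 4I)^k) = rank((A - 4I)^(k+1))).

So m_A(x) = (x - 4)(x + 2)^2.

m_A(x) = (x - 4)(x + 2)^2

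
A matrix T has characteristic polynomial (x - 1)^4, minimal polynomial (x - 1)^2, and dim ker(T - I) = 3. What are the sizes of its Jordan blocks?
λ = 1: algebraic multiplicity 4 (exponent in χ_T), largest block size 2 (exponent in m_T), 3 blocks (geometric multiplicity). These force block sizes [2, 1, 1].

Jordan blocks: (1, 2), (1, 1), (1, 1)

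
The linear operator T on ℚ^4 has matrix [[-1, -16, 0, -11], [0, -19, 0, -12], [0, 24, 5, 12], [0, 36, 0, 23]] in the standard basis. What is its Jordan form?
J = [[-1, 1, 0, 0], [0, -1, 0, 0], [0, 0, 5, 0], [0, 0, 0, 5]]

The characteristic polynomial is det(xI - A) = (x - 5)^2(x + 1)^2, so the eigenvalues are -1 (algebraic multiplicity 2), 5 (algebraic multiplicity 2).

For λ = -1: rank(A + I) = 3, rank((A + I)^2) = 2. The eigenspace has dimension 4 - 3 = 1, so there is 1 Jordan block; the rank sequence gives block sizes [2].

For λ = 5: rank(A - 5I) = 2. The eigenspace has dimension 4 - 2 = 2, so there are 2 Jordan blocks; the rank sequence gives block sizes [1, 1].

Assembling the blocks gives the Jordan form J above.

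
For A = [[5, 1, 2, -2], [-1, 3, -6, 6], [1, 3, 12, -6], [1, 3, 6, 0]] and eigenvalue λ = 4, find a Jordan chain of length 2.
v_1 = [[0, 1, -1, -1]]^T, v_2 = [[1, -1, 1, 1]]^T

We seek v_1 ∈ ker((A - 4I)^2) \ ker(A - 4I), then set v_{i+1} = (A - 4I) v_i.

One such chain is v_1 = [[0, 1, -1, -1]]^T, v_2 = [[1, -1, 1, 1]]^T. Check: (A - 4I) v_2 = [[0, 0, 0, 0]]^T = 0.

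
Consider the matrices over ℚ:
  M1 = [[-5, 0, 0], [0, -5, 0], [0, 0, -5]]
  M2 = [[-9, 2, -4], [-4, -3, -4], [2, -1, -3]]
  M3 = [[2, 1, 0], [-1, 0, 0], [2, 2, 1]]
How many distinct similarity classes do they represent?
Characteristic polynomials: χ_{M1} = (x + 5)^3, χ_{M2} = (x + 5)^3, χ_{M3} = (x - 1)^3.

{M1}: invariant factors x + 5, x + 5, x + 5.

{M2}: invariant factors x + 5, (x + 5)^2.

{M3}: invariant factors x - 1, (x - 1)^2.

Matrices are similar if and only if their invariant-factor lists agree; the partition into similarity classes is {M1}, {M2}, {M3}.

3 classes: {M1}, {M2}, {M3}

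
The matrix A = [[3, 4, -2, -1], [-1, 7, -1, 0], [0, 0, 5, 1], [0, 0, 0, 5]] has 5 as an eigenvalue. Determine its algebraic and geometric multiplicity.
algebraic multiplicity 4, geometric multiplicity 2

The characteristic polynomial is (x - 5)^4, so the factor x - 5 appears with exponent 4: the algebraic multiplicity is 4.

rank(A - 5I) = 2, so the eigenspace has dimension 4 - 2 = 2: the geometric multiplicity is 2.

Since 2 < 4, A is not diagonalizable.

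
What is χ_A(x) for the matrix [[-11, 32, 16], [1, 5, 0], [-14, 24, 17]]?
χ_A(x) = (x - 5)^2(x - 1)

xI - A = [[x + 11, -32, -16], [-1, x - 5, 0], [14, -24, x - 17]].

Expanding det(xI - A) along the first row:
det(xI - A) = + (x + 11)·det([[x - 5, 0], [-24, x - 17]]) - (-32)·det([[-1, 0], [14, x - 17]]) + (-16)·det([[-1, x - 5], [14, -24]]).

Evaluating gives χ_A(x) = x^3 - 11x^2 + 35x - 25 = (x - 5)^2(x - 1).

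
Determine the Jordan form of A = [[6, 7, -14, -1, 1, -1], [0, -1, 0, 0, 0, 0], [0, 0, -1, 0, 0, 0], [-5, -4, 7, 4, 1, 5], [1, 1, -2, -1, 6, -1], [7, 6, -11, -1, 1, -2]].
J = [[-1, 1, 0, 0, 0, 0], [0, -1, 0, 0, 0, 0], [0, 0, -1, 0, 0, 0], [0, 0, 0, 5, 1, 0], [0, 0, 0, 0, 5, 0], [0, 0, 0, 0, 0, 5]]

The characteristic polynomial is det(xI - A) = (x - 5)^3(x + 1)^3, so the eigenvalues are -1 (algebraic multiplicity 3), 5 (algebraic multiplicity 3).

For λ = -1: rank(A + I) = 4, rank((A + I)^2) = 3. The eigenspace has dimension 6 - 4 = 2, so there are 2 Jordan blocks; the rank sequence gives block sizes [2, 1].

For λ = 5: rank(A - 5I) = 4, rank((A - 5I)^2) = 3. The eigenspace has dimension 6 - 4 = 2, so there are 2 Jordan blocks; the rank sequence gives block sizes [2, 1].

Assembling the blocks gives the Jordan form J above.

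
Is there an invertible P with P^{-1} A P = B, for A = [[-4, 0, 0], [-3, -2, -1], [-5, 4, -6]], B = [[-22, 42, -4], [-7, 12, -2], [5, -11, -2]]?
Two matrices over a field are similar if and only if they have the same invariant factors.

Both A and B have characteristic polynomial (x + 4)^3 and minimal polynomial (x + 4)^3. Computing further, both have invariant factors (x + 4)^3. Hence A and B are similar.

Yes.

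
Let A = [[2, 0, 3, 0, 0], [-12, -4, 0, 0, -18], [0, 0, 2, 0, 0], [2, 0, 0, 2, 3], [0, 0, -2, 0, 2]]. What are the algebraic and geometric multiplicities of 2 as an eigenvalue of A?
algebraic multiplicity 4, geometric multiplicity 2

The characteristic polynomial is (x - 2)^4(x + 4), so the factor x - 2 appears with exponent 4: the algebraic multiplicity is 4.

rank(A - 2I) = 3, so the eigenspace has dimension 5 - 3 = 2: the geometric multiplicity is 2.

Since 2 < 4, A is not diagonalizable.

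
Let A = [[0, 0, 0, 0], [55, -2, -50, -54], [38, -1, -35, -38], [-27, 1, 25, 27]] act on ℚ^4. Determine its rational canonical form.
The invariant factors of A (the non-unit diagonal entries of the Smith normal form of xI - A over ℚ[x]) are x^2(x + 5)^2, each dividing the next. The characteristic polynomial is their product, x^2(x + 5)^2.

The rational canonical form is the block-diagonal matrix of companion matrices C(f_i):
R = [[0, 0, 0, 0], [1, 0, 0, 0], [0, 1, 0, -25], [0, 0, 1, -10]].

R = [[0, 0, 0, 0], [1, 0, 0, 0], [0, 1, 0, -25], [0, 0, 1, -10]]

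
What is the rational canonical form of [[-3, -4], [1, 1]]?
R = [[0, -1], [1, -2]]

The invariant factors of A (the non-unit diagonal entries of the Smith normal form of xI - A over ℚ[x]) are (x + 1)^2, each dividing the next. The characteristic polynomial is their product, (x + 1)^2.

The rational canonical form is the block-diagonal matrix of companion matrices C(f_i):
R = [[0, -1], [1, -2]].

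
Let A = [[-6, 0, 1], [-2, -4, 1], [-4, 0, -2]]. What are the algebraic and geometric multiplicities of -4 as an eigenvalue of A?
algebraic multiplicity 3, geometric multiplicity 2

The characteristic polynomial is (x + 4)^3, so the factor x + 4 appears with exponent 3: the algebraic multiplicity is 3.

rank(A + 4I) = 1, so the eigenspace has dimension 3 - 1 = 2: the geometric multiplicity is 2.

Since 2 < 3, A is not diagonalizable.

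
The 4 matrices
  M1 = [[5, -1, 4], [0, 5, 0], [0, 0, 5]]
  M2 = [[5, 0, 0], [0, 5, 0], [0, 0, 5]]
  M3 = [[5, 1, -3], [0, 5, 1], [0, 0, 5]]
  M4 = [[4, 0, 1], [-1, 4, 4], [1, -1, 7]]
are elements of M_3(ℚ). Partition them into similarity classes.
3 classes: {M1}, {M2}, {M3, M4}

Characteristic polynomials: χ_{M1} = (x - 5)^3, χ_{M2} = (x - 5)^3, χ_{M3} = (x - 5)^3, χ_{M4} = (x - 5)^3.

{M1}: invariant factors x - 5, (x - 5)^2.

{M2}: invariant factors x - 5, x - 5, x - 5.

{M3, M4}: invariant factors (x - 5)^3.

Matrices are similar if and only if their invariant-factor lists agree; the partition into similarity classes is {M1}, {M2}, {M3, M4}.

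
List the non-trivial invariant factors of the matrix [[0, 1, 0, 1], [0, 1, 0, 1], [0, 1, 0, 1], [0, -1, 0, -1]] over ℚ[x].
The Jordan structure of A has elementary divisors x^2, x, x. Arranging the block sizes at each eigenvalue in decreasing order and taking row products gives the invariant factors.

Invariant factors (smallest first, each dividing the next): x, x, x^2.

Check: the last factor x^2 is the minimal polynomial, and the product x^4 is the characteristic polynomial.

x, x, x^2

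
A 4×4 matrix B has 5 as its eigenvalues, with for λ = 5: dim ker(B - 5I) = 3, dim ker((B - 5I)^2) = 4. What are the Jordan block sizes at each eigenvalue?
Jordan blocks: (5, 2), (5, 1), (5, 1)

λ = 5: successive nullity increments [3, 1] count blocks of size ≥ k; block sizes are [2, 1, 1].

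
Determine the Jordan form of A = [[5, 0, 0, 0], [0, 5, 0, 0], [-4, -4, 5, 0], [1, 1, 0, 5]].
J = [[5, 1, 0, 0], [0, 5, 0, 0], [0, 0, 5, 0], [0, 0, 0, 5]]

The characteristic polynomial is det(xI - A) = (x - 5)^4, so the eigenvalues are 5 (algebraic multiplicity 4).

For λ = 5: rank(A - 5I) = 1, rank((A - 5I)^2) = 0. The eigenspace has dimension 4 - 1 = 3, so there are 3 Jordan blocks; the rank sequence gives block sizes [2, 1, 1].

Assembling the blocks gives the Jordan form J above.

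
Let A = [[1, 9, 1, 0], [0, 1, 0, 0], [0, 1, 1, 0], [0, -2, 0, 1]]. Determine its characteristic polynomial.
xI - A = [[x - 1, -9, -1, 0], [0, x - 1, 0, 0], [0, -1, x - 1, 0], [0, 2, 0, x - 1]].

Expanding det(xI - A) along the first row:
det(xI - A) = + (x - 1)·det([[x - 1, 0, 0], [-1, x - 1, 0], [2, 0, x - 1]]) - (-9)·det([[0, 0, 0], [0, x - 1, 0], [0, 0, x - 1]]) + (-1)·det([[0, x - 1, 0], [0, -1, 0], [0, 2, x - 1]]) - (0)·det([[0, x - 1, 0], [0, -1, x - 1], [0, 2, 0]]).

Evaluating gives χ_A(x) = x^4 - 4x^3 + 6x^2 - 4x + 1 = (x - 1)^4.

χ_A(x) = (x - 1)^4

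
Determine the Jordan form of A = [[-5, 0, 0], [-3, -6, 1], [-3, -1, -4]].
The characteristic polynomial is det(xI - A) = (x + 5)^3, so the eigenvalues are -5 (algebraic multiplicity 3).

For λ = -5: rank(A + 5I) = 1, rank((A + 5I)^2) = 0. The eigenspace has dimension 3 - 1 = 2, so there are 2 Jordan blocks; the rank sequence gives block sizes [2, 1].

Assembling the blocks gives the Jordan form J above.

J = [[-5, 1, 0], [0, -5, 0], [0, 0, -5]]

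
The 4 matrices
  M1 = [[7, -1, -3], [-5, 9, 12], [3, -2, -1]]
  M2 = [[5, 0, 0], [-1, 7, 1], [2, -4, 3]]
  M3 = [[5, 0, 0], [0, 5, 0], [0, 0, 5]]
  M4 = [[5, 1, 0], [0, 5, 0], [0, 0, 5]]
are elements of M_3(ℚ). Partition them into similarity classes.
3 classes: {M1}, {M2, M4}, {M3}

Characteristic polynomials: χ_{M1} = (x - 5)^3, χ_{M2} = (x - 5)^3, χ_{M3} = (x - 5)^3, χ_{M4} = (x - 5)^3.

{M1}: invariant factors (x - 5)^3.

{M2, M4}: invariant factors x - 5, (x - 5)^2.

{M3}: invariant factors x - 5, x - 5, x - 5.

Matrices are similar if and only if their invariant-factor lists agree; the partition into similarity classes is {M1}, {M2, M4}, {M3}.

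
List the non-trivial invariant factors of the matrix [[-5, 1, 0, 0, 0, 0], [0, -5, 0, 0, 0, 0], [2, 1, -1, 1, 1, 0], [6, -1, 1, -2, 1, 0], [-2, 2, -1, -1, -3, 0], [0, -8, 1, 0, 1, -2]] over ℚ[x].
The Jordan structure of A has elementary divisors (x + 5)^2, (x + 2)^3, (x + 2). Arranging the block sizes at each eigenvalue in decreasing order and taking row products gives the invariant factors.

Invariant factors (smallest first, each dividing the next): x + 2, (x + 2)^3(x + 5)^2.

Check: the last factor (x + 2)^3(x + 5)^2 is the minimal polynomial, and the product (x + 2)^4(x + 5)^2 is the characteristic polynomial.

x + 2, (x + 2)^3(x + 5)^2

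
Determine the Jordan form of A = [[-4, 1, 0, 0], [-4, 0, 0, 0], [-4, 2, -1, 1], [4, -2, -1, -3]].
J = [[-2, 1, 0, 0], [0, -2, 0, 0], [0, 0, -2, 1], [0, 0, 0, -2]]

The characteristic polynomial is det(xI - A) = (x + 2)^4, so the eigenvalues are -2 (algebraic multiplicity 4).

For λ = -2: rank(A + 2I) = 2, rank((A + 2I)^2) = 0. The eigenspace has dimension 4 - 2 = 2, so there are 2 Jordan blocks; the rank sequence gives block sizes [2, 2].

Assembling the blocks gives the Jordan form J above.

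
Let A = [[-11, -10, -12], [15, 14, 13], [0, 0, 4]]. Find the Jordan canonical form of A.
The characteristic polynomial is det(xI - A) = (x - 4)^2(x + 1), so the eigenvalues are -1 (algebraic multiplicity 1), 4 (algebraic multiplicity 2).

For λ = -1: algebraic multiplicity 1 gives one 1×1 block.

For λ = 4: rank(A - 4I) = 2, rank((A - 4I)^2) = 1. The eigenspace has dimension 3 - 2 = 1, so there is 1 Jordan block; the rank sequence gives block sizes [2].

Assembling the blocks gives the Jordan form J above.

J = [[-1, 0, 0], [0, 4, 1], [0, 0, 4]]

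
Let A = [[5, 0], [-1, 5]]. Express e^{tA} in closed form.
e^{tA} = [[e^{5*t}, 0], [-t*e^{5*t}, e^{5*t}]]

A has Jordan form J = [[5, 1], [0, 5]] with A = PJP^{-1}, so e^{tA} = P e^{tJ} P^{-1}.

For a Jordan block J_k(λ), e^{tJ_k(λ)} = e^{λt} · (I + tN + t^2 N^2/2! + ... + t^{k-1} N^{k-1}/(k-1)!) where N is the nilpotent superdiagonal part.

Assembling the blocks and conjugating back gives the entries of e^{tA} as shown above.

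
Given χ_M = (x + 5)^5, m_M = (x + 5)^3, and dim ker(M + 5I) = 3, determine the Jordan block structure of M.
Jordan blocks: (-5, 3), (-5, 1), (-5, 1)

λ = -5: algebraic multiplicity 5 (exponent in χ_M), largest block size 3 (exponent in m_M), 3 blocks (geometric multiplicity). These force block sizes [3, 1, 1].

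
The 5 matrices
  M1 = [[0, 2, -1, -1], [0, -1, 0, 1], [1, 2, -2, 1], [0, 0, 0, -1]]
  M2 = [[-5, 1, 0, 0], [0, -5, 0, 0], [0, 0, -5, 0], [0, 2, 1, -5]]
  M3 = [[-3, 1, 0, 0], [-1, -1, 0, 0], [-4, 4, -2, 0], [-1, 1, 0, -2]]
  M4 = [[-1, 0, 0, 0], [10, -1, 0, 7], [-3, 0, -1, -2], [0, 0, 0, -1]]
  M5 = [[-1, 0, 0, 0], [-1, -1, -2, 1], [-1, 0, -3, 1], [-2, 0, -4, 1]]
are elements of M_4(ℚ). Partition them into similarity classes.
Characteristic polynomials: χ_{M1} = (x + 1)^4, χ_{M2} = (x + 5)^4, χ_{M3} = (x + 2)^4, χ_{M4} = (x + 1)^4, χ_{M5} = (x + 1)^4.

{M1, M4}: invariant factors (x + 1)^2, (x + 1)^2.

{M2}: invariant factors (x + 5)^2, (x + 5)^2.

{M3}: invariant factors x + 2, x + 2, (x + 2)^2.

{M5}: invariant factors x + 1, x + 1, (x + 1)^2.

Matrices are similar if and only if their invariant-factor lists agree; the partition into similarity classes is {M1, M4}, {M2}, {M3}, {M5}.

4 classes: {M1, M4}, {M2}, {M3}, {M5}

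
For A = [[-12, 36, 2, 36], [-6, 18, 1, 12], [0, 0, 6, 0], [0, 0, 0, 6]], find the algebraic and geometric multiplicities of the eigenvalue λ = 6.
algebraic multiplicity 3, geometric multiplicity 2

The characteristic polynomial is x(x - 6)^3, so the factor x - 6 appears with exponent 3: the algebraic multiplicity is 3.

rank(A - 6I) = 2, so the eigenspace has dimension 4 - 2 = 2: the geometric multiplicity is 2.

Since 2 < 3, A is not diagonalizable.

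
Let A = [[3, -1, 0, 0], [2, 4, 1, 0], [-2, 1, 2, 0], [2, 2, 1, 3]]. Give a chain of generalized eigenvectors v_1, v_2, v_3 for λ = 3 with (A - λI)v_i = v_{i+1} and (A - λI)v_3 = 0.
v_1 = [[0, 0, 1, -1]]^T, v_2 = [[0, 1, -1, 1]]^T, v_3 = [[-1, 0, 2, 1]]^T

We seek v_1 ∈ ker((A - 3I)^3) \ ker((A - 3I)^2), then set v_{i+1} = (A - 3I) v_i.

One such chain is v_1 = [[0, 0, 1, -1]]^T, v_2 = [[0, 1, -1, 1]]^T, v_3 = [[-1, 0, 2, 1]]^T. Check: (A - 3I) v_3 = [[0, 0, 0, 0]]^T = 0.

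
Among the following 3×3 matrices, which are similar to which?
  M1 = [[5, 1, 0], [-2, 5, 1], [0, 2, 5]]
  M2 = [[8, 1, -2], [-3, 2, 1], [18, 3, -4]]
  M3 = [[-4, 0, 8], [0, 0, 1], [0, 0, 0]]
3 classes: {M1}, {M2}, {M3}

Characteristic polynomials: χ_{M1} = (x - 5)^3, χ_{M2} = (x - 2)^3, χ_{M3} = x^2(x + 4).

{M1}: invariant factors (x - 5)^3.

{M2}: invariant factors (x - 2)^3.

{M3}: invariant factors x^2(x + 4).

Matrices are similar if and only if their invariant-factor lists agree; the partition into similarity classes is {M1}, {M2}, {M3}.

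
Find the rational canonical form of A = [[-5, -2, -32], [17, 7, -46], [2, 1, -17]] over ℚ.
R = [[0, 0, -125], [1, 0, -75], [0, 1, -15]]

The invariant factors of A (the non-unit diagonal entries of the Smith normal form of xI - A over ℚ[x]) are (x + 5)^3, each dividing the next. The characteristic polynomial is their product, (x + 5)^3.

The rational canonical form is the block-diagonal matrix of companion matrices C(f_i):
R = [[0, 0, -125], [1, 0, -75], [0, 1, -15]].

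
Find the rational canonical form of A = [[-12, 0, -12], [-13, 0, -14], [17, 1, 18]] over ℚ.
The invariant factors of A (the non-unit diagonal entries of the Smith normal form of xI - A over ℚ[x]) are (x - 2)(x^2 - 4x - 6), each dividing the next. The characteristic polynomial is their product, (x - 2)(x^2 - 4x - 6).

The rational canonical form is the block-diagonal matrix of companion matrices C(f_i):
R = [[0, 0, -12], [1, 0, -2], [0, 1, 6]].

Note the characteristic polynomial does not split into linear factors over ℚ, so A has no Jordan form over ℚ; the rational canonical form exists over any field.

R = [[0, 0, -12], [1, 0, -2], [0, 1, 6]]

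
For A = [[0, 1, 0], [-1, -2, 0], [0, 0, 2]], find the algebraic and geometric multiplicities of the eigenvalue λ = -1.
algebraic multiplicity 2, geometric multiplicity 1

The characteristic polynomial is (x - 2)(x + 1)^2, so the factor x + 1 appears with exponent 2: the algebraic multiplicity is 2.

rank(A + I) = 2, so the eigenspace has dimension 3 - 2 = 1: the geometric multiplicity is 1.

Since 1 < 2, A is not diagonalizable.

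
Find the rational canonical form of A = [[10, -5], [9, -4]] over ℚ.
R = [[0, -5], [1, 6]]

The invariant factors of A (the non-unit diagonal entries of the Smith normal form of xI - A over ℚ[x]) are (x - 5)(x - 1), each dividing the next. The characteristic polynomial is their product, (x - 5)(x - 1).

The rational canonical form is the block-diagonal matrix of companion matrices C(f_i):
R = [[0, -5], [1, 6]].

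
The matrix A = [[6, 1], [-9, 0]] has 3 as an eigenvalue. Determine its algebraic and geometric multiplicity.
algebraic multiplicity 2, geometric multiplicity 1

The characteristic polynomial is (x - 3)^2, so the factor x - 3 appears with exponent 2: the algebraic multiplicity is 2.

rank(A - 3I) = 1, so the eigenspace has dimension 2 - 1 = 1: the geometric multiplicity is 1.

Since 1 < 2, A is not diagonalizable.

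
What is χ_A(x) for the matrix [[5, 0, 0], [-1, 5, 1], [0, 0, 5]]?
χ_A(x) = (x - 5)^3

xI - A = [[x - 5, 0, 0], [1, x - 5, -1], [0, 0, x - 5]].

Expanding det(xI - A) along the first row:
det(xI - A) = + (x - 5)·det([[x - 5, -1], [0, x - 5]]) - (0)·det([[1, -1], [0, x - 5]]) + (0)·det([[1, x - 5], [0, 0]]).

Evaluating gives χ_A(x) = x^3 - 15x^2 + 75x - 125 = (x - 5)^3.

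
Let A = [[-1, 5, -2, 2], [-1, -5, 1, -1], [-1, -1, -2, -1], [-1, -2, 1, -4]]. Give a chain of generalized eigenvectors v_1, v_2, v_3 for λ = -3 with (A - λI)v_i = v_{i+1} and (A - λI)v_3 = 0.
We seek v_1 ∈ ker((A + 3I)^3) \ ker((A + 3I)^2), then set v_{i+1} = (A + 3I) v_i.

One such chain is v_1 = [[-1, 1, 3, 1]]^T, v_2 = [[-1, 1, 2, 1]]^T, v_3 = [[1, 0, 1, 0]]^T. Check: (A + 3I) v_3 = [[0, 0, 0, 0]]^T = 0.

v_1 = [[-1, 1, 3, 1]]^T, v_2 = [[-1, 1, 2, 1]]^T, v_3 = [[1, 0, 1, 0]]^T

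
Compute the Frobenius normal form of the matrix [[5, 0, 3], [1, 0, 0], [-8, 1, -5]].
The invariant factors of A (the non-unit diagonal entries of the Smith normal form of xI - A over ℚ[x]) are x^3 - x - 3, each dividing the next. The characteristic polynomial is their product, x^3 - x - 3.

The rational canonical form is the block-diagonal matrix of companion matrices C(f_i):
R = [[0, 0, 3], [1, 0, 1], [0, 1, 0]].

Note the characteristic polynomial does not split into linear factors over ℚ, so A has no Jordan form over ℚ; the rational canonical form exists over any field.

R = [[0, 0, 3], [1, 0, 1], [0, 1, 0]]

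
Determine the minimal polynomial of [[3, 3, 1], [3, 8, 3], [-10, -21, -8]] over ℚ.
m_A(x) = (x - 2)^2(x + 1)

The characteristic polynomial factors as (x - 2)^2(x + 1). The minimal polynomial is ∏(x - λ)^{k_λ} where k_λ is the size of the largest Jordan block at λ.

For λ = -1: rank(A + I) = 2, and the largest Jordan block has size 1 (the smallest k with rank((A + I)^k) = rank((A + I)^(k+1))).
For λ = 2: rank(A - 2I) = 2, and the largest Jordan block has size 2 (the smallest k with rank((A - 2I)^k) = rank((A - 2I)^(k+1))).

So m_A(x) = (x - 2)^2(x + 1).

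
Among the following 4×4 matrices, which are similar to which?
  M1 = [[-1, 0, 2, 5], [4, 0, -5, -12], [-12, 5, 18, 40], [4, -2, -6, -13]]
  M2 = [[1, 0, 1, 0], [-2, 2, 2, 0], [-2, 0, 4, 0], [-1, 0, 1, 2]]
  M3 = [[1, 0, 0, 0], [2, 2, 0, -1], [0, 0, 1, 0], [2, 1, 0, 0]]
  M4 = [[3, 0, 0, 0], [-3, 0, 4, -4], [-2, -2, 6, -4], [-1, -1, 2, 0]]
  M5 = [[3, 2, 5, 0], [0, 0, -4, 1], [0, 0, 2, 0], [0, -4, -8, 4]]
4 classes: {M1}, {M2}, {M3}, {M4, M5}

Characteristic polynomials: χ_{M1} = (x - 1)^4, χ_{M2} = (x - 3)(x - 2)^3, χ_{M3} = (x - 1)^4, χ_{M4} = (x - 3)(x - 2)^3, χ_{M5} = (x - 3)(x - 2)^3.

{M1}: invariant factors (x - 1)^2, (x - 1)^2.

{M2}: invariant factors x - 2, x - 2, (x - 3)(x - 2).

{M3}: invariant factors x - 1, x - 1, (x - 1)^2.

{M4, M5}: invariant factors x - 2, (x - 3)(x - 2)^2.

Matrices are similar if and only if their invariant-factor lists agree; the partition into similarity classes is {M1}, {M2}, {M3}, {M4, M5}.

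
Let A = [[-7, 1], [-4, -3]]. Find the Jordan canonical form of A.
The characteristic polynomial is det(xI - A) = (x + 5)^2, so the eigenvalues are -5 (algebraic multiplicity 2).

For λ = -5: rank(A + 5I) = 1, rank((A + 5I)^2) = 0. The eigenspace has dimension 2 - 1 = 1, so there is 1 Jordan block; the rank sequence gives block sizes [2].

Assembling the blocks gives the Jordan form J above.

J = [[-5, 1], [0, -5]]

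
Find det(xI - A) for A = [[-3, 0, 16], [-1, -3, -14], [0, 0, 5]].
χ_A(x) = (x - 5)(x + 3)^2

xI - A = [[x + 3, 0, -16], [1, x + 3, 14], [0, 0, x - 5]].

Expanding det(xI - A) along the first row:
det(xI - A) = + (x + 3)·det([[x + 3, 14], [0, x - 5]]) - (0)·det([[1, 14], [0, x - 5]]) + (-16)·det([[1, x + 3], [0, 0]]).

Evaluating gives χ_A(x) = x^3 + x^2 - 21x - 45 = (x - 5)(x + 3)^2.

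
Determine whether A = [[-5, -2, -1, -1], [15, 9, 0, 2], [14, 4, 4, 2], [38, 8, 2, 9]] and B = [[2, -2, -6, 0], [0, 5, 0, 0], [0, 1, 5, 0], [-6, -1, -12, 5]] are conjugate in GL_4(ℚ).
No.

Both have characteristic polynomial (x - 5)^3(x - 2), but the minimal polynomial of A is (x - 5)^3(x - 2) while the minimal polynomial of B is (x - 5)^2(x - 2). The minimal polynomial is a similarity invariant, so A and B are not similar.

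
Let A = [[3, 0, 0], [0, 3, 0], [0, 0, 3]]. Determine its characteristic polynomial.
χ_A(x) = (x - 3)^3

xI - A = [[x - 3, 0, 0], [0, x - 3, 0], [0, 0, x - 3]].

Expanding det(xI - A) along the first row:
det(xI - A) = + (x - 3)·det([[x - 3, 0], [0, x - 3]]) - (0)·det([[0, 0], [0, x - 3]]) + (0)·det([[0, x - 3], [0, 0]]).

Evaluating gives χ_A(x) = x^3 - 9x^2 + 27x - 27 = (x - 3)^3.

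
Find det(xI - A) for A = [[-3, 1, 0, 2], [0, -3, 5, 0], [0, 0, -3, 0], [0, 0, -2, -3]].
χ_A(x) = (x + 3)^4

xI - A = [[x + 3, -1, 0, -2], [0, x + 3, -5, 0], [0, 0, x + 3, 0], [0, 0, 2, x + 3]].

Expanding det(xI - A) along the first row:
det(xI - A) = + (x + 3)·det([[x + 3, -5, 0], [0, x + 3, 0], [0, 2, x + 3]]) - (-1)·det([[0, -5, 0], [0, x + 3, 0], [0, 2, x + 3]]) + (0)·det([[0, x + 3, 0], [0, 0, 0], [0, 0, x + 3]]) - (-2)·det([[0, x + 3, -5], [0, 0, x + 3], [0, 0, 2]]).

Evaluating gives χ_A(x) = x^4 + 12x^3 + 54x^2 + 108x + 81 = (x + 3)^4.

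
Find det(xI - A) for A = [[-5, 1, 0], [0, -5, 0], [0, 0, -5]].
xI - A = [[x + 5, -1, 0], [0, x + 5, 0], [0, 0, x + 5]].

Expanding det(xI - A) along the first row:
det(xI - A) = + (x + 5)·det([[x + 5, 0], [0, x + 5]]) - (-1)·det([[0, 0], [0, x + 5]]) + (0)·det([[0, x + 5], [0, 0]]).

Evaluating gives χ_A(x) = x^3 + 15x^2 + 75x + 125 = (x + 5)^3.

χ_A(x) = (x + 5)^3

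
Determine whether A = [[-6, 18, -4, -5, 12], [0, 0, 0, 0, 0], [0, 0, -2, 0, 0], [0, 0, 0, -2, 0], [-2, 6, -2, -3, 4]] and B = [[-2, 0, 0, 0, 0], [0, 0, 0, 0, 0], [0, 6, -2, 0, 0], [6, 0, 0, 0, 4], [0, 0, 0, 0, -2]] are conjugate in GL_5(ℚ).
Both have characteristic polynomial x^2(x + 2)^3, but the minimal polynomial of A is x(x + 2)^2 while the minimal polynomial of B is x(x + 2). The minimal polynomial is a similarity invariant, so A and B are not similar.

No.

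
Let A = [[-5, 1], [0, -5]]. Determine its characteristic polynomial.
xI - A = [[x + 5, -1], [0, x + 5]].

Expanding det(xI - A) along the first row:
det(xI - A) = + (x + 5)·det([[x + 5]]) - (-1)·det([[0]]).

Evaluating gives χ_A(x) = x^2 + 10x + 25 = (x + 5)^2.

χ_A(x) = (x + 5)^2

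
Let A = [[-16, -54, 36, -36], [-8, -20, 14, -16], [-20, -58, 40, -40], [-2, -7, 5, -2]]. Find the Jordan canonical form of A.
The characteristic polynomial is det(xI - A) = (x - 2)^3(x + 4), so the eigenvalues are -4 (algebraic multiplicity 1), 2 (algebraic multiplicity 3).

For λ = -4: algebraic multiplicity 1 gives one 1×1 block.

For λ = 2: rank(A - 2I) = 2, rank((A - 2I)^2) = 1. The eigenspace has dimension 4 - 2 = 2, so there are 2 Jordan blocks; the rank sequence gives block sizes [2, 1].

Assembling the blocks gives the Jordan form J above.

J = [[-4, 0, 0, 0], [0, 2, 1, 0], [0, 0, 2, 0], [0, 0, 0, 2]]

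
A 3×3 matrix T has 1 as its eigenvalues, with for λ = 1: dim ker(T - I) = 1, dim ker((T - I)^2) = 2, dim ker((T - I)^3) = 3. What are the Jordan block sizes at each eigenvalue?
Jordan blocks: (1, 3)

λ = 1: successive nullity increments [1, 1, 1] count blocks of size ≥ k; block sizes are [3].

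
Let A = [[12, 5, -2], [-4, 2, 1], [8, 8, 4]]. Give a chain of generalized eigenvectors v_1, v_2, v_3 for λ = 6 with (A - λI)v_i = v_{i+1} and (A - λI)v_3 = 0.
We seek v_1 ∈ ker((A - 6I)^3) \ ker((A - 6I)^2), then set v_{i+1} = (A - 6I) v_i.

One such chain is v_1 = [[0, 0, 1]]^T, v_2 = [[-2, 1, -2]]^T, v_3 = [[-3, 2, -4]]^T. Check: (A - 6I) v_3 = [[0, 0, 0]]^T = 0.

v_1 = [[0, 0, 1]]^T, v_2 = [[-2, 1, -2]]^T, v_3 = [[-3, 2, -4]]^T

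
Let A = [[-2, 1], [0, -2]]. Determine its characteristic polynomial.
χ_A(x) = (x + 2)^2

xI - A = [[x + 2, -1], [0, x + 2]].

Expanding det(xI - A) along the first row:
det(xI - A) = + (x + 2)·det([[x + 2]]) - (-1)·det([[0]]).

Evaluating gives χ_A(x) = x^2 + 4x + 4 = (x + 2)^2.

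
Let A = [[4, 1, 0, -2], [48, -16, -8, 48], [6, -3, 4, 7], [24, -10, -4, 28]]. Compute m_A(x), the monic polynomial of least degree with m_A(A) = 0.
The characteristic polynomial factors as (x - 6)^2(x - 4)^2. The minimal polynomial is ∏(x - λ)^{k_λ} where k_λ is the size of the largest Jordan block at λ.

For λ = 4: rank(A - 4I) = 3, and the largest Jordan block has size 2 (the smallest k with rank((A - 4I)^k) = rank((A - 4I)^(k+1))).
For λ = 6: rank(A - 6I) = 3, and the largest Jordan block has size 2 (the smallest k with rank((A - 6I)^k) = rank((A - 6I)^(k+1))).

So m_A(x) = (x - 6)^2(x - 4)^2.

m_A(x) = (x - 6)^2(x - 4)^2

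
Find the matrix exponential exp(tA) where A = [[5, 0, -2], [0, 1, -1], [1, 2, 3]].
A has Jordan form J = [[3, 1, 0], [0, 3, 1], [0, 0, 3]] with A = PJP^{-1}, so e^{tA} = P e^{tJ} P^{-1}.

For a Jordan block J_k(λ), e^{tJ_k(λ)} = e^{λt} · (I + tN + t^2 N^2/2! + ... + t^{k-1} N^{k-1}/(k-1)!) where N is the nilpotent superdiagonal part.

Assembling the blocks and conjugating back gives the entries of e^{tA} as shown above.

e^{tA} = [[(t^2 + 2*t + 1)*e^{3*t}, -2*t^2*e^{3*t}, -2*t*(t + 1)*e^{3*t}], [-t^2*e^{3*t}/2, (t^2 - 2*t + 1)*e^{3*t}, t*(t - 1)*e^{3*t}], [t*(t + 1)*e^{3*t}, 2*t*(1 - t)*e^{3*t}, (1 - 2*t^2)*e^{3*t}]]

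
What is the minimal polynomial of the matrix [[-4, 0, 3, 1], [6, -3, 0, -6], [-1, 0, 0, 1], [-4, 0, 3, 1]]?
The characteristic polynomial factors as x^2(x + 3)^2. The minimal polynomial is ∏(x - λ)^{k_λ} where k_λ is the size of the largest Jordan block at λ.

For λ = -3: rank(A + 3I) = 2, and the largest Jordan block has size 1 (the smallest k with rank((A + 3I)^k) = rank((A + 3I)^(k+1))).
For λ = 0: rank(A) = 3, and the largest Jordan block has size 2 (the smallest k with rank(A^k) = rank(A^(k+1))).

So m_A(x) = x^2(x + 3).

m_A(x) = x^2(x + 3)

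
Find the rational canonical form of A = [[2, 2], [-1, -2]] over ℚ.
The invariant factors of A (the non-unit diagonal entries of the Smith normal form of xI - A over ℚ[x]) are x^2 - 2, each dividing the next. The characteristic polynomial is their product, x^2 - 2.

The rational canonical form is the block-diagonal matrix of companion matrices C(f_i):
R = [[0, 2], [1, 0]].

Note the characteristic polynomial does not split into linear factors over ℚ, so A has no Jordan form over ℚ; the rational canonical form exists over any field.

R = [[0, 2], [1, 0]]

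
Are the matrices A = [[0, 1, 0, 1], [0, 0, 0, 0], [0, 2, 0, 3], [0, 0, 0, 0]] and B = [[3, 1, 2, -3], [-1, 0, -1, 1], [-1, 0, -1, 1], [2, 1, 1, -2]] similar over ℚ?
Two matrices over a field are similar if and only if they have the same invariant factors.

Both A and B have characteristic polynomial x^4 and minimal polynomial x^2. Computing further, both have invariant factors x^2, x^2. Hence A and B are similar.

Yes.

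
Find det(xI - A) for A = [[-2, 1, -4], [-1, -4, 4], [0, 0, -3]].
xI - A = [[x + 2, -1, 4], [1, x + 4, -4], [0, 0, x + 3]].

Expanding det(xI - A) along the first row:
det(xI - A) = + (x + 2)·det([[x + 4, -4], [0, x + 3]]) - (-1)·det([[1, -4], [0, x + 3]]) + (4)·det([[1, x + 4], [0, 0]]).

Evaluating gives χ_A(x) = x^3 + 9x^2 + 27x + 27 = (x + 3)^3.

χ_A(x) = (x + 3)^3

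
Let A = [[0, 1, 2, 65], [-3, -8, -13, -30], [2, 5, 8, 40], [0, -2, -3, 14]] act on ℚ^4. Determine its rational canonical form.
The invariant factors of A (the non-unit diagonal entries of the Smith normal form of xI - A over ℚ[x]) are (x - 5)^3(x + 1), each dividing the next. The characteristic polynomial is their product, (x - 5)^3(x + 1).

The rational canonical form is the block-diagonal matrix of companion matrices C(f_i):
R = [[0, 0, 0, 125], [1, 0, 0, 50], [0, 1, 0, -60], [0, 0, 1, 14]].

R = [[0, 0, 0, 125], [1, 0, 0, 50], [0, 1, 0, -60], [0, 0, 1, 14]]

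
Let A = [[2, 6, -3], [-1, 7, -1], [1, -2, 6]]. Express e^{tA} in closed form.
A has Jordan form J = [[5, 1, 0], [0, 5, 0], [0, 0, 5]] with A = PJP^{-1}, so e^{tA} = P e^{tJ} P^{-1}.

For a Jordan block J_k(λ), e^{tJ_k(λ)} = e^{λt} · (I + tN + t^2 N^2/2! + ... + t^{k-1} N^{k-1}/(k-1)!) where N is the nilpotent superdiagonal part.

Assembling the blocks and conjugating back gives the entries of e^{tA} as shown above.

e^{tA} = [[(1 - 3*t)*e^{5*t}, 6*t*e^{5*t}, -3*t*e^{5*t}], [-t*e^{5*t}, (2*t + 1)*e^{5*t}, -t*e^{5*t}], [t*e^{5*t}, -2*t*e^{5*t}, (t + 1)*e^{5*t}]]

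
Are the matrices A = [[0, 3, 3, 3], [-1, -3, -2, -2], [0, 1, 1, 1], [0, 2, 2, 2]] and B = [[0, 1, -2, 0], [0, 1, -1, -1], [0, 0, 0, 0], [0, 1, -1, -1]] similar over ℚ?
Two matrices over a field are similar if and only if they have the same invariant factors.

Both A and B have characteristic polynomial x^4 and minimal polynomial x^3. Computing further, both have invariant factors x, x^3. Hence A and B are similar.

Yes.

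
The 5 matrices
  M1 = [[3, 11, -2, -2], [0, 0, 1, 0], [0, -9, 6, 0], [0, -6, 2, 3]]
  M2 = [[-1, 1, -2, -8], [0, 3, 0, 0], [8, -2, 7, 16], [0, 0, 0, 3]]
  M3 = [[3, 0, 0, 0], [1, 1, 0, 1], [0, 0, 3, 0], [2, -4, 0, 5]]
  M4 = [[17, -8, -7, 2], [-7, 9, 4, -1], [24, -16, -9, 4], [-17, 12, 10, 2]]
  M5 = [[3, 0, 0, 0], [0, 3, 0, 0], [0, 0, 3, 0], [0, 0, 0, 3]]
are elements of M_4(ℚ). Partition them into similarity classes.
Characteristic polynomials: χ_{M1} = (x - 3)^4, χ_{M2} = (x - 3)^4, χ_{M3} = (x - 3)^4, χ_{M4} = (x - 5)^3(x - 4), χ_{M5} = (x - 3)^4.

{M1}: invariant factors x - 3, (x - 3)^3.

{M2, M3}: invariant factors x - 3, x - 3, (x - 3)^2.

{M4}: invariant factors x - 5, (x - 5)^2(x - 4).

{M5}: invariant factors x - 3, x - 3, x - 3, x - 3.

Matrices are similar if and only if their invariant-factor lists agree; the partition into similarity classes is {M1}, {M2, M3}, {M4}, {M5}.

4 classes: {M1}, {M2, M3}, {M4}, {M5}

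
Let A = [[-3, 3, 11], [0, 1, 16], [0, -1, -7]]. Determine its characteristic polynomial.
χ_A(x) = (x + 3)^3

xI - A = [[x + 3, -3, -11], [0, x - 1, -16], [0, 1, x + 7]].

Expanding det(xI - A) along the first row:
det(xI - A) = + (x + 3)·det([[x - 1, -16], [1, x + 7]]) - (-3)·det([[0, -16], [0, x + 7]]) + (-11)·det([[0, x - 1], [0, 1]]).

Evaluating gives χ_A(x) = x^3 + 9x^2 + 27x + 27 = (x + 3)^3.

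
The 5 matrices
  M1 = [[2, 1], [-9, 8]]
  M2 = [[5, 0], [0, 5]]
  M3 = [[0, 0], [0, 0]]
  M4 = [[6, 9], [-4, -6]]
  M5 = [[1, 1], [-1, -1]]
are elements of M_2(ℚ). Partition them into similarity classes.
4 classes: {M1}, {M2}, {M3}, {M4, M5}

Characteristic polynomials: χ_{M1} = (x - 5)^2, χ_{M2} = (x - 5)^2, χ_{M3} = x^2, χ_{M4} = x^2, χ_{M5} = x^2.

{M1}: invariant factors (x - 5)^2.

{M2}: invariant factors x - 5, x - 5.

{M3}: invariant factors x, x.

{M4, M5}: invariant factors x^2.

Matrices are similar if and only if their invariant-factor lists agree; the partition into similarity classes is {M1}, {M2}, {M3}, {M4, M5}.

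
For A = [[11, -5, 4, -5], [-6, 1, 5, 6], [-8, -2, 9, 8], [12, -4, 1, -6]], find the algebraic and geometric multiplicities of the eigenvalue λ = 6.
The characteristic polynomial is (x - 6)(x - 3)^3, so the factor x - 6 appears with exponent 1: the algebraic multiplicity is 1.

rank(A - 6I) = 3, so the eigenspace has dimension 4 - 3 = 1: the geometric multiplicity is 1.

algebraic multiplicity 1, geometric multiplicity 1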